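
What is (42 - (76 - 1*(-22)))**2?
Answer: 3136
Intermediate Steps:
(42 - (76 - 1*(-22)))**2 = (42 - (76 + 22))**2 = (42 - 1*98)**2 = (42 - 98)**2 = (-56)**2 = 3136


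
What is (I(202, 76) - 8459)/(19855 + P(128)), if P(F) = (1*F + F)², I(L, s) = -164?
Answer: -8623/85391 ≈ -0.10098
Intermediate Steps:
P(F) = 4*F² (P(F) = (F + F)² = (2*F)² = 4*F²)
(I(202, 76) - 8459)/(19855 + P(128)) = (-164 - 8459)/(19855 + 4*128²) = -8623/(19855 + 4*16384) = -8623/(19855 + 65536) = -8623/85391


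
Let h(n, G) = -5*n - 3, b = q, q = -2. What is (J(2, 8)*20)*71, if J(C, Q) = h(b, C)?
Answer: 9940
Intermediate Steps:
b = -2
h(n, G) = -3 - 5*n
J(C, Q) = 7 (J(C, Q) = -3 - 5*(-2) = -3 + 10 = 7)
(J(2, 8)*20)*71 = (7*20)*71 = 140*71 = 9940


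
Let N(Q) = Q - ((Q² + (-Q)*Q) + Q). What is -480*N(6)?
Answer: 0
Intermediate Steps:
N(Q) = 0 (N(Q) = Q - ((Q² - Q²) + Q) = Q - (0 + Q) = Q - Q = 0)
-480*N(6) = -480*0 = 0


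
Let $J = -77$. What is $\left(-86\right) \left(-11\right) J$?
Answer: $-72842$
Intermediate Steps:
$\left(-86\right) \left(-11\right) J = \left(-86\right) \left(-11\right) \left(-77\right) = 946 \left(-77\right) = -72842$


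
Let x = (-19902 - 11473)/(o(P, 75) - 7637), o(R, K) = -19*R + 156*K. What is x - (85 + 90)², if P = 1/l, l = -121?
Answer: -15060332625/491642 ≈ -30633.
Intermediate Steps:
P = -1/121 (P = 1/(-121) = -1/121 ≈ -0.0082645)
x = -3796375/491642 (x = (-19902 - 11473)/((-19*(-1/121) + 156*75) - 7637) = -31375/((19/121 + 11700) - 7637) = -31375/(1415719/121 - 7637) = -31375/491642/121 = -31375*121/491642 = -3796375/491642 ≈ -7.7218)
x - (85 + 90)² = -3796375/491642 - (85 + 90)² = -3796375/491642 - 1*175² = -3796375/491642 - 1*30625 = -3796375/491642 - 30625 = -15060332625/491642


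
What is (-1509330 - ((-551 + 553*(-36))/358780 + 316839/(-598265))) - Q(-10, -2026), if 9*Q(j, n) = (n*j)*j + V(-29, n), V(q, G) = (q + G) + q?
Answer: -191453508220565047/128787310020 ≈ -1.4866e+6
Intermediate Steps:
V(q, G) = G + 2*q (V(q, G) = (G + q) + q = G + 2*q)
Q(j, n) = -58/9 + n/9 + n*j²/9 (Q(j, n) = ((n*j)*j + (n + 2*(-29)))/9 = ((j*n)*j + (n - 58))/9 = (n*j² + (-58 + n))/9 = (-58 + n + n*j²)/9 = -58/9 + n/9 + n*j²/9)
(-1509330 - ((-551 + 553*(-36))/358780 + 316839/(-598265))) - Q(-10, -2026) = (-1509330 - ((-551 + 553*(-36))/358780 + 316839/(-598265))) - (-58/9 + (⅑)*(-2026) + (⅑)*(-2026)*(-10)²) = (-1509330 - ((-551 - 19908)*(1/358780) + 316839*(-1/598265))) - (-58/9 - 2026/9 + (⅑)*(-2026)*100) = (-1509330 - (-20459*1/358780 - 316839/598265)) - (-58/9 - 2026/9 - 202600/9) = (-1509330 - (-20459/358780 - 316839/598265)) - 1*(-68228/3) = (-1509330 - 1*(-25183080011/42929103340)) + 68228/3 = (-1509330 + 25183080011/42929103340) + 68228/3 = -64794158361082189/42929103340 + 68228/3 = -191453508220565047/128787310020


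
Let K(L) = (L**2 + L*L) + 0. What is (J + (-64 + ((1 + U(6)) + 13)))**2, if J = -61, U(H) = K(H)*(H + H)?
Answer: 567009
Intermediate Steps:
K(L) = 2*L**2 (K(L) = (L**2 + L**2) + 0 = 2*L**2 + 0 = 2*L**2)
U(H) = 4*H**3 (U(H) = (2*H**2)*(H + H) = (2*H**2)*(2*H) = 4*H**3)
(J + (-64 + ((1 + U(6)) + 13)))**2 = (-61 + (-64 + ((1 + 4*6**3) + 13)))**2 = (-61 + (-64 + ((1 + 4*216) + 13)))**2 = (-61 + (-64 + ((1 + 864) + 13)))**2 = (-61 + (-64 + (865 + 13)))**2 = (-61 + (-64 + 878))**2 = (-61 + 814)**2 = 753**2 = 567009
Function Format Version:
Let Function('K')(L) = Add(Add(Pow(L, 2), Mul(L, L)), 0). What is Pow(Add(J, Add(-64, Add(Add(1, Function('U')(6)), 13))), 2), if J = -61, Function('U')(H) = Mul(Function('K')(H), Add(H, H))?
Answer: 567009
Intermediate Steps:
Function('K')(L) = Mul(2, Pow(L, 2)) (Function('K')(L) = Add(Add(Pow(L, 2), Pow(L, 2)), 0) = Add(Mul(2, Pow(L, 2)), 0) = Mul(2, Pow(L, 2)))
Function('U')(H) = Mul(4, Pow(H, 3)) (Function('U')(H) = Mul(Mul(2, Pow(H, 2)), Add(H, H)) = Mul(Mul(2, Pow(H, 2)), Mul(2, H)) = Mul(4, Pow(H, 3)))
Pow(Add(J, Add(-64, Add(Add(1, Function('U')(6)), 13))), 2) = Pow(Add(-61, Add(-64, Add(Add(1, Mul(4, Pow(6, 3))), 13))), 2) = Pow(Add(-61, Add(-64, Add(Add(1, Mul(4, 216)), 13))), 2) = Pow(Add(-61, Add(-64, Add(Add(1, 864), 13))), 2) = Pow(Add(-61, Add(-64, Add(865, 13))), 2) = Pow(Add(-61, Add(-64, 878)), 2) = Pow(Add(-61, 814), 2) = Pow(753, 2) = 567009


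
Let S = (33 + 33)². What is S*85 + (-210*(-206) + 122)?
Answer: 413642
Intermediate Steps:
S = 4356 (S = 66² = 4356)
S*85 + (-210*(-206) + 122) = 4356*85 + (-210*(-206) + 122) = 370260 + (43260 + 122) = 370260 + 43382 = 413642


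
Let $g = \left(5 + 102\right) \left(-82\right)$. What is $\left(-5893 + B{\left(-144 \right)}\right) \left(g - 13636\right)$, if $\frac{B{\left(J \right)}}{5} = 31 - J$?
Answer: $112453380$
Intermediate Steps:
$g = -8774$ ($g = 107 \left(-82\right) = -8774$)
$B{\left(J \right)} = 155 - 5 J$ ($B{\left(J \right)} = 5 \left(31 - J\right) = 155 - 5 J$)
$\left(-5893 + B{\left(-144 \right)}\right) \left(g - 13636\right) = \left(-5893 + \left(155 - -720\right)\right) \left(-8774 - 13636\right) = \left(-5893 + \left(155 + 720\right)\right) \left(-22410\right) = \left(-5893 + 875\right) \left(-22410\right) = \left(-5018\right) \left(-22410\right) = 112453380$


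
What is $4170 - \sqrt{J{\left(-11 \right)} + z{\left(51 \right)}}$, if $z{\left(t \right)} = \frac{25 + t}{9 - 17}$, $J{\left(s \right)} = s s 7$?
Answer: $4170 - \frac{5 \sqrt{134}}{2} \approx 4141.1$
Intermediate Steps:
$J{\left(s \right)} = 7 s^{2}$ ($J{\left(s \right)} = s^{2} \cdot 7 = 7 s^{2}$)
$z{\left(t \right)} = - \frac{25}{8} - \frac{t}{8}$ ($z{\left(t \right)} = \frac{25 + t}{-8} = \left(25 + t\right) \left(- \frac{1}{8}\right) = - \frac{25}{8} - \frac{t}{8}$)
$4170 - \sqrt{J{\left(-11 \right)} + z{\left(51 \right)}} = 4170 - \sqrt{7 \left(-11\right)^{2} - \frac{19}{2}} = 4170 - \sqrt{7 \cdot 121 - \frac{19}{2}} = 4170 - \sqrt{847 - \frac{19}{2}} = 4170 - \sqrt{\frac{1675}{2}} = 4170 - \frac{5 \sqrt{134}}{2}$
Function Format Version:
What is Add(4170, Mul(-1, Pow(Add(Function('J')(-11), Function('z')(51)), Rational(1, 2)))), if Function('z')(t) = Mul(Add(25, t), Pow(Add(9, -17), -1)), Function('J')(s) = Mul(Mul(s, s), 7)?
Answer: Add(4170, Mul(Rational(-5, 2), Pow(134, Rational(1, 2)))) ≈ 4141.1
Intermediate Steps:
Function('J')(s) = Mul(7, Pow(s, 2)) (Function('J')(s) = Mul(Pow(s, 2), 7) = Mul(7, Pow(s, 2)))
Function('z')(t) = Add(Rational(-25, 8), Mul(Rational(-1, 8), t)) (Function('z')(t) = Mul(Add(25, t), Pow(-8, -1)) = Mul(Add(25, t), Rational(-1, 8)) = Add(Rational(-25, 8), Mul(Rational(-1, 8), t)))
Add(4170, Mul(-1, Pow(Add(Function('J')(-11), Function('z')(51)), Rational(1, 2)))) = Add(4170, Mul(-1, Pow(Add(Mul(7, Pow(-11, 2)), Add(Rational(-25, 8), Mul(Rational(-1, 8), 51))), Rational(1, 2)))) = Add(4170, Mul(-1, Pow(Add(Mul(7, 121), Add(Rational(-25, 8), Rational(-51, 8))), Rational(1, 2)))) = Add(4170, Mul(-1, Pow(Add(847, Rational(-19, 2)), Rational(1, 2)))) = Add(4170, Mul(-1, Pow(Rational(1675, 2), Rational(1, 2)))) = Add(4170, Mul(-1, Mul(Rational(5, 2), Pow(134, Rational(1, 2))))) = Add(4170, Mul(Rational(-5, 2), Pow(134, Rational(1, 2))))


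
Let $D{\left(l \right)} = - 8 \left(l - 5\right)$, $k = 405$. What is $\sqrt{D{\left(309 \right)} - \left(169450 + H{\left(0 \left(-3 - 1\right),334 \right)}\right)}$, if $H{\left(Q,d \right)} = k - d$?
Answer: $i \sqrt{171953} \approx 414.67 i$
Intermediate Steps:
$D{\left(l \right)} = 40 - 8 l$ ($D{\left(l \right)} = - 8 \left(-5 + l\right) = 40 - 8 l$)
$H{\left(Q,d \right)} = 405 - d$
$\sqrt{D{\left(309 \right)} - \left(169450 + H{\left(0 \left(-3 - 1\right),334 \right)}\right)} = \sqrt{\left(40 - 2472\right) - \left(169855 - 334\right)} = \sqrt{\left(40 - 2472\right) - 169521} = \sqrt{-2432 - 169521} = \sqrt{-171953} = i \sqrt{171953}$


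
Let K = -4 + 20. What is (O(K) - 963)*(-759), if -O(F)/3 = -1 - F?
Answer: 692208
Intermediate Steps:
K = 16
O(F) = 3 + 3*F (O(F) = -3*(-1 - F) = 3 + 3*F)
(O(K) - 963)*(-759) = ((3 + 3*16) - 963)*(-759) = ((3 + 48) - 963)*(-759) = (51 - 963)*(-759) = -912*(-759) = 692208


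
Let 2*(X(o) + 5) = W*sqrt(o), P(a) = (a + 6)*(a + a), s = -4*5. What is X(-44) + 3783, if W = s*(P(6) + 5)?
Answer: 3778 - 2980*I*sqrt(11) ≈ 3778.0 - 9883.5*I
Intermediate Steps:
s = -20
P(a) = 2*a*(6 + a) (P(a) = (6 + a)*(2*a) = 2*a*(6 + a))
W = -2980 (W = -20*(2*6*(6 + 6) + 5) = -20*(2*6*12 + 5) = -20*(144 + 5) = -20*149 = -2980)
X(o) = -5 - 1490*sqrt(o) (X(o) = -5 + (-2980*sqrt(o))/2 = -5 - 1490*sqrt(o))
X(-44) + 3783 = (-5 - 2980*I*sqrt(11)) + 3783 = 3778 - 2980*I*sqrt(11)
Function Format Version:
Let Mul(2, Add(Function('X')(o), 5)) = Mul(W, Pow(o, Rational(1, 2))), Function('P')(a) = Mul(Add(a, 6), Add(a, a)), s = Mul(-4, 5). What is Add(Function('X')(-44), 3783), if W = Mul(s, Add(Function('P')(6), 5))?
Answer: Add(3778, Mul(-2980, I, Pow(11, Rational(1, 2)))) ≈ Add(3778.0, Mul(-9883.5, I))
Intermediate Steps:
s = -20
Function('P')(a) = Mul(2, a, Add(6, a)) (Function('P')(a) = Mul(Add(6, a), Mul(2, a)) = Mul(2, a, Add(6, a)))
W = -2980 (W = Mul(-20, Add(Mul(2, 6, Add(6, 6)), 5)) = Mul(-20, Add(Mul(2, 6, 12), 5)) = Mul(-20, Add(144, 5)) = Mul(-20, 149) = -2980)
Function('X')(o) = Add(-5, Mul(-1490, Pow(o, Rational(1, 2)))) (Function('X')(o) = Add(-5, Mul(Rational(1, 2), Mul(-2980, Pow(o, Rational(1, 2))))) = Add(-5, Mul(-1490, Pow(o, Rational(1, 2)))))
Add(Function('X')(-44), 3783) = Add(Add(-5, Mul(-1490, Pow(-44, Rational(1, 2)))), 3783) = Add(Add(-5, Mul(-1490, Mul(2, I, Pow(11, Rational(1, 2))))), 3783) = Add(Add(-5, Mul(-2980, I, Pow(11, Rational(1, 2)))), 3783) = Add(3778, Mul(-2980, I, Pow(11, Rational(1, 2))))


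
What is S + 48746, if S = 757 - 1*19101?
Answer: 30402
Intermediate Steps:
S = -18344 (S = 757 - 19101 = -18344)
S + 48746 = -18344 + 48746 = 30402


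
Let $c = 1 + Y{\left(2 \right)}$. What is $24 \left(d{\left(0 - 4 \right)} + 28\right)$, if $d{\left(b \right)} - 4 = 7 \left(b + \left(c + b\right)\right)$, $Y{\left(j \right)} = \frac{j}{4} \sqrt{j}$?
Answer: $-408 + 84 \sqrt{2} \approx -289.21$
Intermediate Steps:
$Y{\left(j \right)} = \frac{j^{\frac{3}{2}}}{4}$ ($Y{\left(j \right)} = j \frac{1}{4} \sqrt{j} = \frac{j}{4} \sqrt{j} = \frac{j^{\frac{3}{2}}}{4}$)
$c = 1 + \frac{\sqrt{2}}{2}$ ($c = 1 + \frac{2^{\frac{3}{2}}}{4} = 1 + \frac{2 \sqrt{2}}{4} = 1 + \frac{\sqrt{2}}{2} \approx 1.7071$)
$d{\left(b \right)} = 11 + 14 b + \frac{7 \sqrt{2}}{2}$ ($d{\left(b \right)} = 4 + 7 \left(b + \left(\left(1 + \frac{\sqrt{2}}{2}\right) + b\right)\right) = 4 + 7 \left(b + \left(1 + b + \frac{\sqrt{2}}{2}\right)\right) = 4 + 7 \left(1 + \frac{\sqrt{2}}{2} + 2 b\right) = 4 + \left(7 + 14 b + \frac{7 \sqrt{2}}{2}\right) = 11 + 14 b + \frac{7 \sqrt{2}}{2}$)
$24 \left(d{\left(0 - 4 \right)} + 28\right) = 24 \left(\left(11 + 14 \left(0 - 4\right) + \frac{7 \sqrt{2}}{2}\right) + 28\right) = 24 \left(\left(11 + 14 \left(-4\right) + \frac{7 \sqrt{2}}{2}\right) + 28\right) = 24 \left(\left(11 - 56 + \frac{7 \sqrt{2}}{2}\right) + 28\right) = 24 \left(\left(-45 + \frac{7 \sqrt{2}}{2}\right) + 28\right) = 24 \left(-17 + \frac{7 \sqrt{2}}{2}\right) = -408 + 84 \sqrt{2}$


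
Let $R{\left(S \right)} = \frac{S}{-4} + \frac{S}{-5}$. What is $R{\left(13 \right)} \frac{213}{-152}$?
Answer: $\frac{24921}{3040} \approx 8.1977$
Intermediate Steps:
$R{\left(S \right)} = - \frac{9 S}{20}$ ($R{\left(S \right)} = S \left(- \frac{1}{4}\right) + S \left(- \frac{1}{5}\right) = - \frac{S}{4} - \frac{S}{5} = - \frac{9 S}{20}$)
$R{\left(13 \right)} \frac{213}{-152} = \left(- \frac{9}{20}\right) 13 \frac{213}{-152} = - \frac{117 \cdot 213 \left(- \frac{1}{152}\right)}{20} = \left(- \frac{117}{20}\right) \left(- \frac{213}{152}\right) = \frac{24921}{3040}$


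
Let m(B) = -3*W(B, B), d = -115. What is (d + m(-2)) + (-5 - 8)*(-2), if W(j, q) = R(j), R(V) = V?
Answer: -83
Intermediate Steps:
W(j, q) = j
m(B) = -3*B
(d + m(-2)) + (-5 - 8)*(-2) = (-115 - 3*(-2)) + (-5 - 8)*(-2) = (-115 + 6) - 13*(-2) = -109 + 26 = -83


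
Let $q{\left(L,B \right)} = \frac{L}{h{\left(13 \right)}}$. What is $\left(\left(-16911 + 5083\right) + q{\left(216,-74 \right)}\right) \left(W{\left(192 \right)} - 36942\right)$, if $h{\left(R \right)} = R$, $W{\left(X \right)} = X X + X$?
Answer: $- \frac{17504472}{13} \approx -1.3465 \cdot 10^{6}$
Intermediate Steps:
$W{\left(X \right)} = X + X^{2}$ ($W{\left(X \right)} = X^{2} + X = X + X^{2}$)
$q{\left(L,B \right)} = \frac{L}{13}$
$\left(\left(-16911 + 5083\right) + q{\left(216,-74 \right)}\right) \left(W{\left(192 \right)} - 36942\right) = \left(\left(-16911 + 5083\right) + \frac{1}{13} \cdot 216\right) \left(192 \left(1 + 192\right) - 36942\right) = \left(-11828 + \frac{216}{13}\right) \left(192 \cdot 193 - 36942\right) = - \frac{153548 \left(37056 - 36942\right)}{13} = \left(- \frac{153548}{13}\right) 114 = - \frac{17504472}{13}$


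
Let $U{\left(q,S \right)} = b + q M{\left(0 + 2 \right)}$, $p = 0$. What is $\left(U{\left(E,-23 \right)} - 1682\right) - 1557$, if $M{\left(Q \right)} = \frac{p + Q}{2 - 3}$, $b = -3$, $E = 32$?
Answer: $-3306$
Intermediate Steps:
$M{\left(Q \right)} = - Q$ ($M{\left(Q \right)} = \frac{0 + Q}{2 - 3} = \frac{Q}{-1} = Q \left(-1\right) = - Q$)
$U{\left(q,S \right)} = -3 - 2 q$ ($U{\left(q,S \right)} = -3 + q \left(- (0 + 2)\right) = -3 + q \left(\left(-1\right) 2\right) = -3 + q \left(-2\right) = -3 - 2 q$)
$\left(U{\left(E,-23 \right)} - 1682\right) - 1557 = \left(\left(-3 - 64\right) - 1682\right) - 1557 = \left(-67 - 1682\right) - 1557 = -1749 - 1557 = -3306$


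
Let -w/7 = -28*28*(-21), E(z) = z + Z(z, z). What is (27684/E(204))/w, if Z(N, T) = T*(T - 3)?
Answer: -769/131920544 ≈ -5.8293e-6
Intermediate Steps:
Z(N, T) = T*(-3 + T)
E(z) = z + z*(-3 + z)
w = -115248 (w = -7*(-28*28)*(-21) = -(-5488)*(-21) = -7*16464 = -115248)
(27684/E(204))/w = (27684/((204*(-2 + 204))))/(-115248) = (27684/((204*202)))*(-1/115248) = (27684/41208)*(-1/115248) = (27684*(1/41208))*(-1/115248) = (2307/3434)*(-1/115248) = -769/131920544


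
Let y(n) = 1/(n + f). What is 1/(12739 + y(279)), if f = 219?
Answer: 498/6344023 ≈ 7.8499e-5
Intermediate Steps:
y(n) = 1/(219 + n) (y(n) = 1/(n + 219) = 1/(219 + n))
1/(12739 + y(279)) = 1/(12739 + 1/(219 + 279)) = 1/(12739 + 1/498) = 1/(6344023/498) = 498/6344023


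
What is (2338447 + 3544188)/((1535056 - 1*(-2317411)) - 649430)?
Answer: 5882635/3203037 ≈ 1.8366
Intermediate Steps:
(2338447 + 3544188)/((1535056 - 1*(-2317411)) - 649430) = 5882635/((1535056 + 2317411) - 649430) = 5882635/(3852467 - 649430) = 5882635/3203037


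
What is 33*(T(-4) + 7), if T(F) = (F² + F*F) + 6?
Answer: 1485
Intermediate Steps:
T(F) = 6 + 2*F² (T(F) = (F² + F²) + 6 = 2*F² + 6 = 6 + 2*F²)
33*(T(-4) + 7) = 33*((6 + 2*(-4)²) + 7) = 33*((6 + 2*16) + 7) = 33*((6 + 32) + 7) = 33*(38 + 7) = 33*45 = 1485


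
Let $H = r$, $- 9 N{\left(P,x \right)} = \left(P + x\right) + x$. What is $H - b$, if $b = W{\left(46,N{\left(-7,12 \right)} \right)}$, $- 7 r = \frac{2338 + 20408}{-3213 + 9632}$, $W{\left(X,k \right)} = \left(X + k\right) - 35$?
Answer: $- \frac{3889220}{404397} \approx -9.6173$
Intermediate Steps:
$N{\left(P,x \right)} = - \frac{2 x}{9} - \frac{P}{9}$ ($N{\left(P,x \right)} = - \frac{\left(P + x\right) + x}{9} = - \frac{P + 2 x}{9} = - \frac{2 x}{9} - \frac{P}{9}$)
$W{\left(X,k \right)} = -35 + X + k$
$r = - \frac{22746}{44933}$ ($r = - \frac{\left(2338 + 20408\right) \frac{1}{-3213 + 9632}}{7} = - \frac{22746 \cdot \frac{1}{6419}}{7} = \left(- \frac{1}{7}\right) \frac{22746}{6419} = - \frac{22746}{44933} \approx -0.50622$)
$H = - \frac{22746}{44933} \approx -0.50622$
$b = \frac{82}{9}$ ($b = -35 + 46 - \frac{17}{9} = \frac{82}{9} \approx 9.1111$)
$H - b = - \frac{22746}{44933} - \frac{82}{9} = - \frac{3889220}{404397}$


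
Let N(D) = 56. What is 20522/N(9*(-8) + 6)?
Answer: 10261/28 ≈ 366.46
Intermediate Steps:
20522/N(9*(-8) + 6) = 20522/56 = 20522*(1/56) = 10261/28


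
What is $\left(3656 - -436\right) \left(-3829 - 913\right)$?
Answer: $-19404264$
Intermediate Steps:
$\left(3656 - -436\right) \left(-3829 - 913\right) = \left(3656 + 436\right) \left(-4742\right) = 4092 \left(-4742\right) = -19404264$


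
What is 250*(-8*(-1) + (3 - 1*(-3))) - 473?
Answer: 3027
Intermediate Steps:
250*(-8*(-1) + (3 - 1*(-3))) - 473 = 250*(8 + (3 + 3)) - 473 = 250*(8 + 6) - 473 = 250*14 - 473 = 3500 - 473 = 3027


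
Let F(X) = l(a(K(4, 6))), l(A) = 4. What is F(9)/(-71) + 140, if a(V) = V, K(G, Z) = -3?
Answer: 9936/71 ≈ 139.94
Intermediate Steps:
F(X) = 4
F(9)/(-71) + 140 = 4/(-71) + 140 = 4*(-1/71) + 140 = -4/71 + 140 = 9936/71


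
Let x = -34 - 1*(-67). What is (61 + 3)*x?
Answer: 2112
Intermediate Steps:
x = 33 (x = -34 + 67 = 33)
(61 + 3)*x = (61 + 3)*33 = 64*33 = 2112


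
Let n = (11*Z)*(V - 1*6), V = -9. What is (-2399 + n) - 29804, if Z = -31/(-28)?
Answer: -906799/28 ≈ -32386.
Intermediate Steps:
Z = 31/28 (Z = -31*(-1/28) = 31/28 ≈ 1.1071)
n = -5115/28 (n = (11*(31/28))*(-9 - 1*6) = 341*(-9 - 6)/28 = (341/28)*(-15) = -5115/28 ≈ -182.68)
(-2399 + n) - 29804 = (-2399 - 5115/28) - 29804 = -72287/28 - 29804 = -906799/28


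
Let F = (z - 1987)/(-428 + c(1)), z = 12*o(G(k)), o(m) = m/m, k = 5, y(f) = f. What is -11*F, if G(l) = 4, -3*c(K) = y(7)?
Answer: -65175/1291 ≈ -50.484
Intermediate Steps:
c(K) = -7/3 (c(K) = -⅓*7 = -7/3)
o(m) = 1
z = 12 (z = 12*1 = 12)
F = 5925/1291 (F = (12 - 1987)/(-428 - 7/3) = -1975/(-1291/3) = -1975*(-3/1291) = 5925/1291 ≈ 4.5895)
-11*F = -11*5925/1291 = -65175/1291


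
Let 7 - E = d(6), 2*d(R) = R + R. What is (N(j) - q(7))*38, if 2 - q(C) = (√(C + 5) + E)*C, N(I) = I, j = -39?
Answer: -1292 + 532*√3 ≈ -370.55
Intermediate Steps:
d(R) = R (d(R) = (R + R)/2 = (2*R)/2 = R)
E = 1 (E = 7 - 1*6 = 7 - 6 = 1)
q(C) = 2 - C*(1 + √(5 + C)) (q(C) = 2 - (√(C + 5) + 1)*C = 2 - (√(5 + C) + 1)*C = 2 - (1 + √(5 + C))*C = 2 - C*(1 + √(5 + C)))
(N(j) - q(7))*38 = (-39 - (2 - 1*7 - 1*7*√(5 + 7)))*38 = (-39 - (2 - 7 - 1*7*√12))*38 = (-39 - (2 - 7 - 1*7*2*√3))*38 = (-39 - (2 - 7 - 14*√3))*38 = (-39 - (-5 - 14*√3))*38 = (-39 + (5 + 14*√3))*38 = (-34 + 14*√3)*38 = -1292 + 532*√3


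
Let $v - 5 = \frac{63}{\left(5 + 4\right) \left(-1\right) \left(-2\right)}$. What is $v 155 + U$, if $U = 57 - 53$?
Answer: $\frac{2643}{2} \approx 1321.5$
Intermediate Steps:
$v = \frac{17}{2}$ ($v = 5 + \frac{63}{\left(5 + 4\right) \left(-1\right) \left(-2\right)} = 5 + \frac{63}{9 \left(-1\right) \left(-2\right)} = 5 + \frac{63}{\left(-9\right) \left(-2\right)} = 5 + \frac{63}{18} = 5 + 63 \cdot \frac{1}{18} = 5 + \frac{7}{2} = \frac{17}{2} \approx 8.5$)
$U = 4$ ($U = 57 - 53 = 4$)
$v 155 + U = \frac{17}{2} \cdot 155 + 4 = \frac{2635}{2} + 4 = \frac{2643}{2}$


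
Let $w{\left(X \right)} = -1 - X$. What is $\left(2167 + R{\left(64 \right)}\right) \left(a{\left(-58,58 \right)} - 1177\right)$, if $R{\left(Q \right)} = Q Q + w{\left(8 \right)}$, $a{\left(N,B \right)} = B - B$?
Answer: $-7360958$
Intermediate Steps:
$a{\left(N,B \right)} = 0$
$R{\left(Q \right)} = -9 + Q^{2}$ ($R{\left(Q \right)} = Q Q - 9 = Q^{2} - 9 = -9 + Q^{2}$)
$\left(2167 + R{\left(64 \right)}\right) \left(a{\left(-58,58 \right)} - 1177\right) = \left(2167 - \left(9 - 64^{2}\right)\right) \left(0 - 1177\right) = \left(2167 + \left(-9 + 4096\right)\right) \left(-1177\right) = \left(2167 + 4087\right) \left(-1177\right) = 6254 \left(-1177\right) = -7360958$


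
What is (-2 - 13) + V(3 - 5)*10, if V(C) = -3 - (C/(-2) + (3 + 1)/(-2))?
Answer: -35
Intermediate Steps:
V(C) = -1 + C/2 (V(C) = -3 - (C*(-1/2) + 4*(-1/2)) = -3 - (-C/2 - 2) = -3 - (-2 - C/2) = -3 + (2 + C/2) = -1 + C/2)
(-2 - 13) + V(3 - 5)*10 = (-2 - 13) + (-1 + (3 - 5)/2)*10 = -15 + (-1 + (1/2)*(-2))*10 = -15 + (-1 - 1)*10 = -15 - 2*10 = -15 - 20 = -35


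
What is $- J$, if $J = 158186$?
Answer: $-158186$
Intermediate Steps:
$- J = \left(-1\right) 158186 = -158186$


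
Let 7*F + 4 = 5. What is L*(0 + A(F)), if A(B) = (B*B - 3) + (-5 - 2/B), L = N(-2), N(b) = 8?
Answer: -8616/49 ≈ -175.84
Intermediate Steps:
F = 1/7 (F = -4/7 + (1/7)*5 = -4/7 + 5/7 = 1/7 ≈ 0.14286)
L = 8
A(B) = -8 + B**2 - 2/B (A(B) = (B**2 - 3) + (-5 - 2/B) = (-3 + B**2) + (-5 - 2/B) = -8 + B**2 - 2/B)
L*(0 + A(F)) = 8*(0 + (-8 + (1/7)**2 - 2/1/7)) = 8*(0 + (-8 + 1/49 - 2*7)) = 8*(0 + (-8 + 1/49 - 14)) = 8*(0 - 1077/49) = 8*(-1077/49) = -8616/49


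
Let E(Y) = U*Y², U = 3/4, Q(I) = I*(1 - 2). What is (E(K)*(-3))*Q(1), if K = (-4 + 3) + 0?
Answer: 9/4 ≈ 2.2500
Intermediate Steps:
Q(I) = -I (Q(I) = I*(-1) = -I)
U = ¾ (U = 3*(¼) = ¾ ≈ 0.75000)
K = -1 (K = -1 + 0 = -1)
E(Y) = 3*Y²/4
(E(K)*(-3))*Q(1) = (((¾)*(-1)²)*(-3))*(-1*1) = (((¾)*1)*(-3))*(-1) = ((¾)*(-3))*(-1) = -9/4*(-1) = 9/4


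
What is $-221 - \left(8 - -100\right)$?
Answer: $-329$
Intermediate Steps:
$-221 - \left(8 - -100\right) = -221 - \left(8 + 100\right) = -221 - 108 = -329$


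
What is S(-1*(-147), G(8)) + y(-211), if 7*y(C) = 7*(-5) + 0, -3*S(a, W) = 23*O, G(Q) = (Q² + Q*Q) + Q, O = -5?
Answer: 100/3 ≈ 33.333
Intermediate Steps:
G(Q) = Q + 2*Q² (G(Q) = (Q² + Q²) + Q = 2*Q² + Q = Q + 2*Q²)
S(a, W) = 115/3 (S(a, W) = -23*(-5)/3 = -⅓*(-115) = 115/3)
y(C) = -5 (y(C) = (7*(-5) + 0)/7 = (-35 + 0)/7 = (⅐)*(-35) = -5)
S(-1*(-147), G(8)) + y(-211) = 115/3 - 5 = 100/3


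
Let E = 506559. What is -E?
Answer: -506559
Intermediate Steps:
-E = -1*506559 = -506559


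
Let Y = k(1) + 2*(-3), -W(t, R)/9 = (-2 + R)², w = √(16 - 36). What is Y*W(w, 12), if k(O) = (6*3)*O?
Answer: -10800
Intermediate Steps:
k(O) = 18*O
w = 2*I*√5 (w = √(-20) = 2*I*√5 ≈ 4.4721*I)
W(t, R) = -9*(-2 + R)²
Y = 12 (Y = 18*1 + 2*(-3) = 18 - 6 = 12)
Y*W(w, 12) = 12*(-9*(-2 + 12)²) = 12*(-9*10²) = 12*(-9*100) = 12*(-900) = -10800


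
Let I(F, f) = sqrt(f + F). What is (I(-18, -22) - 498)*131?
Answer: -65238 + 262*I*sqrt(10) ≈ -65238.0 + 828.52*I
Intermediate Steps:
I(F, f) = sqrt(F + f)
(I(-18, -22) - 498)*131 = (sqrt(-18 - 22) - 498)*131 = (sqrt(-40) - 498)*131 = (2*I*sqrt(10) - 498)*131 = (-498 + 2*I*sqrt(10))*131 = -65238 + 262*I*sqrt(10)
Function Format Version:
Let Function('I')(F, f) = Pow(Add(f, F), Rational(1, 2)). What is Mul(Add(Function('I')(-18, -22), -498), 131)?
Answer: Add(-65238, Mul(262, I, Pow(10, Rational(1, 2)))) ≈ Add(-65238., Mul(828.52, I))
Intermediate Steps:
Function('I')(F, f) = Pow(Add(F, f), Rational(1, 2))
Mul(Add(Function('I')(-18, -22), -498), 131) = Mul(Add(Pow(Add(-18, -22), Rational(1, 2)), -498), 131) = Mul(Add(Pow(-40, Rational(1, 2)), -498), 131) = Mul(Add(Mul(2, I, Pow(10, Rational(1, 2))), -498), 131) = Mul(Add(-498, Mul(2, I, Pow(10, Rational(1, 2)))), 131) = Add(-65238, Mul(262, I, Pow(10, Rational(1, 2))))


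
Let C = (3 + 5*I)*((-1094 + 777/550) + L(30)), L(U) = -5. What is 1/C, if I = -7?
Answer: 275/9658768 ≈ 2.8472e-5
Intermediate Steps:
C = 9658768/275 (C = (3 + 5*(-7))*((-1094 + 777/550) - 5) = (3 - 35)*((-1094 + 777*(1/550)) - 5) = -32*((-1094 + 777/550) - 5) = -32*(-600923/550 - 5) = -32*(-603673/550) = 9658768/275 ≈ 35123.)
1/C = 1/(9658768/275) = 275/9658768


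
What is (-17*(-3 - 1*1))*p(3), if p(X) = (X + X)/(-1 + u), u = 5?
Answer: 102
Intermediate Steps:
p(X) = X/2 (p(X) = (X + X)/(-1 + 5) = (2*X)/4 = (2*X)*(1/4) = X/2)
(-17*(-3 - 1*1))*p(3) = (-17*(-3 - 1*1))*((1/2)*3) = -17*(-3 - 1)*(3/2) = -17*(-4)*(3/2) = 68*(3/2) = 102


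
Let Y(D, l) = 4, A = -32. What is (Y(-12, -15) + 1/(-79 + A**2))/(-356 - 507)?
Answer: -3781/815535 ≈ -0.0046362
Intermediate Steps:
(Y(-12, -15) + 1/(-79 + A**2))/(-356 - 507) = (4 + 1/(-79 + (-32)**2))/(-356 - 507) = (4 + 1/(-79 + 1024))/(-863) = (4 + 1/945)*(-1/863) = (3781/945)*(-1/863) = -3781/815535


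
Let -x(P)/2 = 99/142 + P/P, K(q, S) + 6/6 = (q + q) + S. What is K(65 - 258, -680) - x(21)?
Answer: -75516/71 ≈ -1063.6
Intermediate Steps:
K(q, S) = -1 + S + 2*q (K(q, S) = -1 + ((q + q) + S) = -1 + (2*q + S) = -1 + (S + 2*q) = -1 + S + 2*q)
x(P) = -241/71 (x(P) = -2*(99/142 + P/P) = -2*(99*(1/142) + 1) = -2*(99/142 + 1) = -2*241/142 = -241/71)
K(65 - 258, -680) - x(21) = (-1 - 680 + 2*(65 - 258)) - 1*(-241/71) = (-1 - 680 + 2*(-193)) + 241/71 = (-1 - 680 - 386) + 241/71 = -1067 + 241/71 = -75516/71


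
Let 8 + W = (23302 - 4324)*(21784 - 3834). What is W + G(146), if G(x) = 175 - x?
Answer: 340655121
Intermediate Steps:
W = 340655092 (W = -8 + (23302 - 4324)*(21784 - 3834) = -8 + 18978*17950 = -8 + 340655100 = 340655092)
W + G(146) = 340655092 + (175 - 1*146) = 340655092 + (175 - 146) = 340655092 + 29 = 340655121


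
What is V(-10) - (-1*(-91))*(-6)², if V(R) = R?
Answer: -3286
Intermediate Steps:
V(-10) - (-1*(-91))*(-6)² = -10 - (-1*(-91))*(-6)² = -10 - 91*36 = -10 - 1*3276 = -10 - 3276 = -3286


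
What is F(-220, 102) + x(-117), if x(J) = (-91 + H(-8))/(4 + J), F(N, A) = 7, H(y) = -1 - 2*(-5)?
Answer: 873/113 ≈ 7.7257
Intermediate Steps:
H(y) = 9 (H(y) = -1 + 10 = 9)
x(J) = -82/(4 + J) (x(J) = (-91 + 9)/(4 + J) = -82/(4 + J))
F(-220, 102) + x(-117) = 7 - 82/(4 - 117) = 7 - 82/(-113) = 7 - 82*(-1/113) = 7 + 82/113 = 873/113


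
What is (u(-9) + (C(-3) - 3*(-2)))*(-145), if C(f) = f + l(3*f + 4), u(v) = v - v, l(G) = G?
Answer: 290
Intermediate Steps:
u(v) = 0
C(f) = 4 + 4*f (C(f) = f + (3*f + 4) = f + (4 + 3*f) = 4 + 4*f)
(u(-9) + (C(-3) - 3*(-2)))*(-145) = (0 + ((4 + 4*(-3)) - 3*(-2)))*(-145) = (0 + ((4 - 12) + 6))*(-145) = (0 + (-8 + 6))*(-145) = (0 - 2)*(-145) = -2*(-145) = 290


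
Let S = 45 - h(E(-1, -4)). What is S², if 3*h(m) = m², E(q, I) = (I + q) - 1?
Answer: 1089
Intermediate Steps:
E(q, I) = -1 + I + q
h(m) = m²/3
S = 33 (S = 45 - (-1 - 4 - 1)²/3 = 45 - (-6)²/3 = 45 - 36/3 = 45 - 1*12 = 45 - 12 = 33)
S² = 33² = 1089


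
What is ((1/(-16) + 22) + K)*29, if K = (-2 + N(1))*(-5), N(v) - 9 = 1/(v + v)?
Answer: -7221/16 ≈ -451.31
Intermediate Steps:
N(v) = 9 + 1/(2*v) (N(v) = 9 + 1/(v + v) = 9 + 1/(2*v))
K = -75/2 (K = (-2 + (9 + (½)/1))*(-5) = (-2 + (9 + (½)*1))*(-5) = (-2 + (9 + ½))*(-5) = (-2 + 19/2)*(-5) = (15/2)*(-5) = -75/2 ≈ -37.500)
((1/(-16) + 22) + K)*29 = ((1/(-16) + 22) - 75/2)*29 = ((-1/16 + 22) - 75/2)*29 = (351/16 - 75/2)*29 = -249/16*29 = -7221/16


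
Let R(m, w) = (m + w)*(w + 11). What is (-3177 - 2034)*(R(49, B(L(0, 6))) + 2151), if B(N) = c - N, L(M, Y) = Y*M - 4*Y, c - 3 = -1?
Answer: -25669386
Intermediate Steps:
c = 2 (c = 3 - 1 = 2)
L(M, Y) = -4*Y + M*Y (L(M, Y) = M*Y - 4*Y = -4*Y + M*Y)
B(N) = 2 - N
R(m, w) = (11 + w)*(m + w) (R(m, w) = (m + w)*(11 + w) = (11 + w)*(m + w))
(-3177 - 2034)*(R(49, B(L(0, 6))) + 2151) = (-3177 - 2034)*(((2 - 6*(-4 + 0))² + 11*49 + 11*(2 - 6*(-4 + 0)) + 49*(2 - 6*(-4 + 0))) + 2151) = -5211*(((2 - 6*(-4))² + 539 + 11*(2 - 6*(-4)) + 49*(2 - 6*(-4))) + 2151) = -5211*(((2 - 1*(-24))² + 539 + 11*(2 - 1*(-24)) + 49*(2 - 1*(-24))) + 2151) = -5211*(((2 + 24)² + 539 + 11*(2 + 24) + 49*(2 + 24)) + 2151) = -5211*((26² + 539 + 11*26 + 49*26) + 2151) = -5211*((676 + 539 + 286 + 1274) + 2151) = -5211*(2775 + 2151) = -5211*4926 = -25669386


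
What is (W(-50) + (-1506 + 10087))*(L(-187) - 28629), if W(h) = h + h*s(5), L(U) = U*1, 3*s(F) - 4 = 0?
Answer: -731724688/3 ≈ -2.4391e+8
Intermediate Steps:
s(F) = 4/3 (s(F) = 4/3 + (1/3)*0 = 4/3 + 0 = 4/3)
L(U) = U
W(h) = 7*h/3 (W(h) = h + h*(4/3) = h + 4*h/3 = 7*h/3)
(W(-50) + (-1506 + 10087))*(L(-187) - 28629) = ((7/3)*(-50) + (-1506 + 10087))*(-187 - 28629) = (-350/3 + 8581)*(-28816) = (25393/3)*(-28816) = -731724688/3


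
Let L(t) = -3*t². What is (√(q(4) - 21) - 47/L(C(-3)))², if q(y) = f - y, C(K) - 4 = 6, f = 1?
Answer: -2157791/90000 + 47*I*√6/75 ≈ -23.975 + 1.535*I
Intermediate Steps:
C(K) = 10 (C(K) = 4 + 6 = 10)
q(y) = 1 - y
(√(q(4) - 21) - 47/L(C(-3)))² = (√((1 - 1*4) - 21) - 47/((-3*10²)))² = (√((1 - 4) - 21) - 47/((-3*100)))² = (√(-3 - 21) - 47/(-300))² = (√(-24) - 47*(-1/300))² = (2*I*√6 + 47/300)² = (47/300 + 2*I*√6)²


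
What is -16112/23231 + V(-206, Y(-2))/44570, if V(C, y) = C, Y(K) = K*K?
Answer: -361448713/517702835 ≈ -0.69818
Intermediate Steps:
Y(K) = K²
-16112/23231 + V(-206, Y(-2))/44570 = -16112/23231 - 206/44570 = -16112*1/23231 - 206*1/44570 = -16112/23231 - 103/22285 = -361448713/517702835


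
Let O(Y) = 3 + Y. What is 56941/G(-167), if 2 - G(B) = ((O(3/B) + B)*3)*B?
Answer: -56941/82171 ≈ -0.69296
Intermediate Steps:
G(B) = 2 - B*(9 + 3*B + 9/B) (G(B) = 2 - ((3 + 3/B) + B)*3*B = 2 - (3 + B + 3/B)*3*B = 2 - (9 + 3*B + 9/B)*B = 2 - B*(9 + 3*B + 9/B))
56941/G(-167) = 56941/(-7 - 9*(-167) - 3*(-167)**2) = 56941/(-7 + 1503 - 3*27889) = 56941/(-7 + 1503 - 83667) = 56941/(-82171) = 56941*(-1/82171) = -56941/82171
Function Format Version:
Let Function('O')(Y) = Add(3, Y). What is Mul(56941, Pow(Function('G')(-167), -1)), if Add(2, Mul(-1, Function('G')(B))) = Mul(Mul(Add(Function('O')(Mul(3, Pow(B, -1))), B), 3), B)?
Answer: Rational(-56941, 82171) ≈ -0.69296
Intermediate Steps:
Function('G')(B) = Add(2, Mul(-1, B, Add(9, Mul(3, B), Mul(9, Pow(B, -1))))) (Function('G')(B) = Add(2, Mul(-1, Mul(Mul(Add(Add(3, Mul(3, Pow(B, -1))), B), 3), B))) = Add(2, Mul(-1, Mul(Mul(Add(3, B, Mul(3, Pow(B, -1))), 3), B))) = Add(2, Mul(-1, Mul(Add(9, Mul(3, B), Mul(9, Pow(B, -1))), B))) = Add(2, Mul(-1, Mul(B, Add(9, Mul(3, B), Mul(9, Pow(B, -1)))))) = Add(2, Mul(-1, B, Add(9, Mul(3, B), Mul(9, Pow(B, -1))))))
Mul(56941, Pow(Function('G')(-167), -1)) = Mul(56941, Pow(Add(-7, Mul(-9, -167), Mul(-3, Pow(-167, 2))), -1)) = Mul(56941, Pow(Add(-7, 1503, Mul(-3, 27889)), -1)) = Mul(56941, Pow(Add(-7, 1503, -83667), -1)) = Mul(56941, Pow(-82171, -1)) = Mul(56941, Rational(-1, 82171)) = Rational(-56941, 82171)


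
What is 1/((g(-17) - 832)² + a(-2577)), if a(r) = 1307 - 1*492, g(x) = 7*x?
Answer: 1/905216 ≈ 1.1047e-6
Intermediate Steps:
a(r) = 815 (a(r) = 1307 - 492 = 815)
1/((g(-17) - 832)² + a(-2577)) = 1/((7*(-17) - 832)² + 815) = 1/((-119 - 832)² + 815) = 1/((-951)² + 815) = 1/(904401 + 815) = 1/905216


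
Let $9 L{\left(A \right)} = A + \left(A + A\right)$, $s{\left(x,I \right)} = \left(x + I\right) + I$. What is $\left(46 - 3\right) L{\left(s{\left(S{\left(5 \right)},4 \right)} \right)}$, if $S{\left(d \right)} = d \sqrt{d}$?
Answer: $\frac{344}{3} + \frac{215 \sqrt{5}}{3} \approx 274.92$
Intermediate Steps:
$S{\left(d \right)} = d^{\frac{3}{2}}$
$s{\left(x,I \right)} = x + 2 I$ ($s{\left(x,I \right)} = \left(I + x\right) + I = x + 2 I$)
$L{\left(A \right)} = \frac{A}{3}$ ($L{\left(A \right)} = \frac{A + \left(A + A\right)}{9} = \frac{A + 2 A}{9} = \frac{3 A}{9} = \frac{A}{3}$)
$\left(46 - 3\right) L{\left(s{\left(S{\left(5 \right)},4 \right)} \right)} = \left(46 - 3\right) \frac{5^{\frac{3}{2}} + 2 \cdot 4}{3} = 43 \frac{5 \sqrt{5} + 8}{3} = 43 \frac{8 + 5 \sqrt{5}}{3} = 43 \left(\frac{8}{3} + \frac{5 \sqrt{5}}{3}\right) = \frac{344}{3} + \frac{215 \sqrt{5}}{3}$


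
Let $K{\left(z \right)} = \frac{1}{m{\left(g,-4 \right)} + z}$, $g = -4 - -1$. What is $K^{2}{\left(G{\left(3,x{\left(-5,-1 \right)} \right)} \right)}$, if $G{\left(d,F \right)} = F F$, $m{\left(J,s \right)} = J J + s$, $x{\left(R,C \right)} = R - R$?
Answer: $\frac{1}{25} \approx 0.04$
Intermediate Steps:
$g = -3$ ($g = -4 + 1 = -3$)
$x{\left(R,C \right)} = 0$
$m{\left(J,s \right)} = s + J^{2}$ ($m{\left(J,s \right)} = J^{2} + s = s + J^{2}$)
$G{\left(d,F \right)} = F^{2}$
$K{\left(z \right)} = \frac{1}{5 + z}$ ($K{\left(z \right)} = \frac{1}{\left(-4 + \left(-3\right)^{2}\right) + z} = \frac{1}{\left(-4 + 9\right) + z} = \frac{1}{5 + z}$)
$K^{2}{\left(G{\left(3,x{\left(-5,-1 \right)} \right)} \right)} = \left(\frac{1}{5 + 0^{2}}\right)^{2} = \left(\frac{1}{5 + 0}\right)^{2} = \left(\frac{1}{5}\right)^{2} = \frac{1}{25}$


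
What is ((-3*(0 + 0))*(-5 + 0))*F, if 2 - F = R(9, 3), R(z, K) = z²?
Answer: 0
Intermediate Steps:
F = -79 (F = 2 - 1*9² = 2 - 1*81 = 2 - 81 = -79)
((-3*(0 + 0))*(-5 + 0))*F = ((-3*(0 + 0))*(-5 + 0))*(-79) = (-3*0*(-5))*(-79) = (0*(-5))*(-79) = 0*(-79) = 0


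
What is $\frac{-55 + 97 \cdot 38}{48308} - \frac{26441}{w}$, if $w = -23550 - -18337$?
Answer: $\frac{99710787}{19371508} \approx 5.1473$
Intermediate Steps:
$w = -5213$ ($w = -23550 + 18337 = -5213$)
$\frac{-55 + 97 \cdot 38}{48308} - \frac{26441}{w} = \frac{-55 + 97 \cdot 38}{48308} - \frac{26441}{-5213} = \left(-55 + 3686\right) \frac{1}{48308} - - \frac{26441}{5213} = 3631 \cdot \frac{1}{48308} + \frac{26441}{5213} = \frac{3631}{48308} + \frac{26441}{5213} = \frac{99710787}{19371508}$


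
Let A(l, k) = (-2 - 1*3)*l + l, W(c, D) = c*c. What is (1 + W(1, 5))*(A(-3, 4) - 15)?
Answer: -6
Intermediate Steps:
W(c, D) = c²
A(l, k) = -4*l (A(l, k) = (-2 - 3)*l + l = -5*l + l = -4*l)
(1 + W(1, 5))*(A(-3, 4) - 15) = (1 + 1²)*(-4*(-3) - 15) = (1 + 1)*(12 - 15) = 2*(-3) = -6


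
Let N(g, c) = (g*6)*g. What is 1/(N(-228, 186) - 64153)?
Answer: 1/247751 ≈ 4.0363e-6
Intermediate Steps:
N(g, c) = 6*g**2 (N(g, c) = (6*g)*g = 6*g**2)
1/(N(-228, 186) - 64153) = 1/(6*(-228)**2 - 64153) = 1/(6*51984 - 64153) = 1/(311904 - 64153) = 1/247751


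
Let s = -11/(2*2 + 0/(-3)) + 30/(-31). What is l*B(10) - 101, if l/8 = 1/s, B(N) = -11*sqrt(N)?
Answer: -101 + 10912*sqrt(10)/461 ≈ -26.148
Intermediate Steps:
s = -461/124 (s = -11/(4 + 0*(-1/3)) + 30*(-1/31) = -11/(4 + 0) - 30/31 = -11/4 - 30/31 = -461/124 ≈ -3.7177)
l = -992/461 (l = 8/(-461/124) = 8*(-124/461) = -992/461 ≈ -2.1518)
l*B(10) - 101 = -(-10912)*sqrt(10)/461 - 101 = 10912*sqrt(10)/461 - 101 = -101 + 10912*sqrt(10)/461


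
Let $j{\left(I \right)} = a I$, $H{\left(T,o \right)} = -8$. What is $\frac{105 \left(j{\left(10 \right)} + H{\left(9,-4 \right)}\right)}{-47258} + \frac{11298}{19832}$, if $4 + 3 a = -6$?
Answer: $\frac{154997941}{234305164} \approx 0.66152$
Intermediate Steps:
$a = - \frac{10}{3}$ ($a = - \frac{4}{3} + \frac{1}{3} \left(-6\right) = - \frac{4}{3} - 2 = - \frac{10}{3} \approx -3.3333$)
$j{\left(I \right)} = - \frac{10 I}{3}$
$\frac{105 \left(j{\left(10 \right)} + H{\left(9,-4 \right)}\right)}{-47258} + \frac{11298}{19832} = \frac{105 \left(\left(- \frac{10}{3}\right) 10 - 8\right)}{-47258} + \frac{11298}{19832} = 105 \left(- \frac{100}{3} - 8\right) \left(- \frac{1}{47258}\right) + 11298 \cdot \frac{1}{19832} = 105 \left(- \frac{124}{3}\right) \left(- \frac{1}{47258}\right) + \frac{5649}{9916} = \left(-4340\right) \left(- \frac{1}{47258}\right) + \frac{5649}{9916} = \frac{2170}{23629} + \frac{5649}{9916} = \frac{154997941}{234305164}$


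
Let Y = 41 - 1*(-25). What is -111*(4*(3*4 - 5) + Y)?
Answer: -10434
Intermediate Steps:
Y = 66 (Y = 41 + 25 = 66)
-111*(4*(3*4 - 5) + Y) = -111*(4*(3*4 - 5) + 66) = -111*(4*(12 - 5) + 66) = -111*(4*7 + 66) = -111*(28 + 66) = -111*94 = -10434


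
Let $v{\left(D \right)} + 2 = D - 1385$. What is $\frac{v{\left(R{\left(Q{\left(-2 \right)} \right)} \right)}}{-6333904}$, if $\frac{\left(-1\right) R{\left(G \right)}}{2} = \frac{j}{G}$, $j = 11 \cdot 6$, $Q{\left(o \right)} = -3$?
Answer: $\frac{17}{80176} \approx 0.00021203$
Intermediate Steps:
$j = 66$
$R{\left(G \right)} = - \frac{132}{G}$ ($R{\left(G \right)} = - 2 \frac{66}{G} = - \frac{132}{G}$)
$v{\left(D \right)} = -1387 + D$ ($v{\left(D \right)} = -2 + \left(D - 1385\right) = -2 + \left(-1385 + D\right) = -1387 + D$)
$\frac{v{\left(R{\left(Q{\left(-2 \right)} \right)} \right)}}{-6333904} = \frac{-1387 - \frac{132}{-3}}{-6333904} = \left(-1387 - -44\right) \left(- \frac{1}{6333904}\right) = \left(-1387 + 44\right) \left(- \frac{1}{6333904}\right) = \left(-1343\right) \left(- \frac{1}{6333904}\right) = \frac{17}{80176}$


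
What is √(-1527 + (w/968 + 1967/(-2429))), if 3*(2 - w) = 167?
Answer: I*√3205471074294/45804 ≈ 39.088*I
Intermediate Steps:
w = -161/3 (w = 2 - ⅓*167 = 2 - 167/3 = -161/3 ≈ -53.667)
√(-1527 + (w/968 + 1967/(-2429))) = √(-1527 + (-161/3/968 + 1967/(-2429))) = √(-1527 + (-161/3*1/968 + 1967*(-1/2429))) = √(-1527 + (-161/2904 - 281/347)) = √(-1527 - 871891/1007688) = √(-1539611467/1007688) = I*√3205471074294/45804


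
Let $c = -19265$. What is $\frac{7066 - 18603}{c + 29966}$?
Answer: $- \frac{11537}{10701} \approx -1.0781$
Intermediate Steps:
$\frac{7066 - 18603}{c + 29966} = \frac{7066 - 18603}{-19265 + 29966} = - \frac{11537}{10701}$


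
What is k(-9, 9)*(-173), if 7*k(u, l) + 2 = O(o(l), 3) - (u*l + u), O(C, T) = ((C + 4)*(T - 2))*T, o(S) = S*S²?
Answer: -395651/7 ≈ -56522.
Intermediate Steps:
o(S) = S³
O(C, T) = T*(-2 + T)*(4 + C) (O(C, T) = ((4 + C)*(-2 + T))*T = ((-2 + T)*(4 + C))*T = T*(-2 + T)*(4 + C))
k(u, l) = 10/7 - u/7 + 3*l³/7 - l*u/7 (k(u, l) = -2/7 + (3*(-8 - 2*l³ + 4*3 + l³*3) - (u*l + u))/7 = -2/7 + (3*(-8 - 2*l³ + 12 + 3*l³) - (l*u + u))/7 = -2/7 + (3*(4 + l³) - (u + l*u))/7 = -2/7 + ((12 + 3*l³) + (-u - l*u))/7 = -2/7 + (12 - u + 3*l³ - l*u)/7 = -2/7 + (12/7 - u/7 + 3*l³/7 - l*u/7) = 10/7 - u/7 + 3*l³/7 - l*u/7)
k(-9, 9)*(-173) = (10/7 - ⅐*(-9) + (3/7)*9³ - ⅐*9*(-9))*(-173) = (10/7 + 9/7 + (3/7)*729 + 81/7)*(-173) = (10/7 + 9/7 + 2187/7 + 81/7)*(-173) = (2287/7)*(-173) = -395651/7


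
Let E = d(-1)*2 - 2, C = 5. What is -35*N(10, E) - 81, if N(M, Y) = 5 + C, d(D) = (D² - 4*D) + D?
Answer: -431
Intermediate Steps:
d(D) = D² - 3*D
E = 6 (E = -(-3 - 1)*2 - 2 = -1*(-4)*2 - 2 = 4*2 - 2 = 8 - 2 = 6)
N(M, Y) = 10 (N(M, Y) = 5 + 5 = 10)
-35*N(10, E) - 81 = -35*10 - 81 = -350 - 81 = -431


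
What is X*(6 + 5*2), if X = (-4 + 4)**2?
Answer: 0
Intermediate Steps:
X = 0 (X = 0**2 = 0)
X*(6 + 5*2) = 0*(6 + 5*2) = 0*(6 + 10) = 0*16 = 0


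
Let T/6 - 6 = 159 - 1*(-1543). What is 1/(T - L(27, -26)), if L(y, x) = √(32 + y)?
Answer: 10248/105021445 + √59/105021445 ≈ 9.7653e-5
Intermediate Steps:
T = 10248 (T = 36 + 6*(159 - 1*(-1543)) = 36 + 6*(159 + 1543) = 36 + 6*1702 = 36 + 10212 = 10248)
1/(T - L(27, -26)) = 1/(10248 - √(32 + 27)) = 1/(10248 - √59)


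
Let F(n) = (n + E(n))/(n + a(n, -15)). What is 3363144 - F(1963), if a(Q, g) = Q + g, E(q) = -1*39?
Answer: 13153254260/3911 ≈ 3.3631e+6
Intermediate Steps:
E(q) = -39
F(n) = (-39 + n)/(-15 + 2*n) (F(n) = (n - 39)/(n + (n - 15)) = (-39 + n)/(n + (-15 + n)) = (-39 + n)/(-15 + 2*n))
3363144 - F(1963) = 3363144 - (-39 + 1963)/(-15 + 2*1963) = 3363144 - 1924/(-15 + 3926) = 3363144 - 1924/3911 = 13153254260/3911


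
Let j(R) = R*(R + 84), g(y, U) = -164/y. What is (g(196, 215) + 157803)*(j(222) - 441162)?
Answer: -2885928568380/49 ≈ -5.8896e+10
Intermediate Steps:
j(R) = R*(84 + R)
(g(196, 215) + 157803)*(j(222) - 441162) = (-164/196 + 157803)*(222*(84 + 222) - 441162) = (-164*1/196 + 157803)*(222*306 - 441162) = (-41/49 + 157803)*(67932 - 441162) = (7732306/49)*(-373230) = -2885928568380/49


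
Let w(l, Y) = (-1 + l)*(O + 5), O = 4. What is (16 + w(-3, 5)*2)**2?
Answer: 3136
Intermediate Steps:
w(l, Y) = -9 + 9*l (w(l, Y) = (-1 + l)*(4 + 5) = (-1 + l)*9 = -9 + 9*l)
(16 + w(-3, 5)*2)**2 = (16 + (-9 + 9*(-3))*2)**2 = (16 + (-9 - 27)*2)**2 = (16 - 36*2)**2 = (16 - 72)**2 = (-56)**2 = 3136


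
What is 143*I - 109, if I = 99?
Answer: 14048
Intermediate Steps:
143*I - 109 = 143*99 - 109 = 14157 - 109 = 14048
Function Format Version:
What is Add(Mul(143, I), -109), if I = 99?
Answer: 14048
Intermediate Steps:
Add(Mul(143, I), -109) = Add(Mul(143, 99), -109) = Add(14157, -109) = 14048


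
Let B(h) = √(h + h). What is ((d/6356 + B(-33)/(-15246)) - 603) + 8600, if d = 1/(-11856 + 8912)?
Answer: 149640375807/18712064 - I*√66/15246 ≈ 7997.0 - 0.00053286*I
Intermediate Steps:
d = -1/2944 (d = 1/(-2944) = -1/2944 ≈ -0.00033967)
B(h) = √2*√h (B(h) = √(2*h) = √2*√h)
((d/6356 + B(-33)/(-15246)) - 603) + 8600 = ((-1/2944/6356 + (√2*√(-33))/(-15246)) - 603) + 8600 = ((-1/2944*1/6356 + (√2*(I*√33))*(-1/15246)) - 603) + 8600 = ((-1/18712064 + (I*√66)*(-1/15246)) - 603) + 8600 = ((-1/18712064 - I*√66/15246) - 603) + 8600 = (-11283374593/18712064 - I*√66/15246) + 8600 = 149640375807/18712064 - I*√66/15246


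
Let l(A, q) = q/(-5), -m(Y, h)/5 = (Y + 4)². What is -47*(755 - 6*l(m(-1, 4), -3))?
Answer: -176579/5 ≈ -35316.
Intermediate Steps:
m(Y, h) = -5*(4 + Y)² (m(Y, h) = -5*(Y + 4)² = -5*(4 + Y)²)
l(A, q) = -q/5 (l(A, q) = q*(-⅕) = -q/5)
-47*(755 - 6*l(m(-1, 4), -3)) = -47*(755 - (-6)*(-3)/5) = -47*(755 - 6*⅗) = -47*(755 - 18/5) = -47*3757/5 = -176579/5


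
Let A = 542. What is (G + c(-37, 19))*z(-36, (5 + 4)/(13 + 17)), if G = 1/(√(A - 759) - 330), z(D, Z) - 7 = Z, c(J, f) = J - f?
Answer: -223047193/545585 - 73*I*√217/1091170 ≈ -408.82 - 0.00098551*I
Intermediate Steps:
z(D, Z) = 7 + Z
G = 1/(-330 + I*√217) (G = 1/(√(542 - 759) - 330) = 1/(√(-217) - 330) = 1/(I*√217 - 330) = 1/(-330 + I*√217) ≈ -0.0030243 - 0.000135*I)
(G + c(-37, 19))*z(-36, (5 + 4)/(13 + 17)) = ((-330/109117 - I*√217/109117) + (-37 - 1*19))*(7 + (5 + 4)/(13 + 17)) = ((-330/109117 - I*√217/109117) + (-37 - 19))*(7 + 9/30) = ((-330/109117 - I*√217/109117) - 56)*(7 + 9*(1/30)) = (-6110882/109117 - I*√217/109117)*(7 + 3/10) = (-6110882/109117 - I*√217/109117)*(73/10) = -223047193/545585 - 73*I*√217/1091170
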